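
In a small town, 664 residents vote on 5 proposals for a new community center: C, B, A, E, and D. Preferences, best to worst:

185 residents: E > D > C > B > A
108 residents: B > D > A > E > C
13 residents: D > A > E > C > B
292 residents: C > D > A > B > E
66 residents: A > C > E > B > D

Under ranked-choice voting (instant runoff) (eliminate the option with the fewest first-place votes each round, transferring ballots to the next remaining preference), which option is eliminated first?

Round 1: C 292, B 108, A 66, E 185, D 13. Eliminate D.

D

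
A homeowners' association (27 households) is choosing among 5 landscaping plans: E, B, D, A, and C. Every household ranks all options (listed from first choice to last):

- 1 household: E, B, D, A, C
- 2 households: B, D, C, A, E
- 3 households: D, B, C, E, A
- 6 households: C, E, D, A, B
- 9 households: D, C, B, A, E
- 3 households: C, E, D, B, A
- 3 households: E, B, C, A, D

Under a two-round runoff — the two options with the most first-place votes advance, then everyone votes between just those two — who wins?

D

Round 1 first-place votes: E 4, B 2, D 12, A 0, C 9.
D and C advance.
Runoff: D is preferred to C by 15 voters; C by 12.
D wins the runoff.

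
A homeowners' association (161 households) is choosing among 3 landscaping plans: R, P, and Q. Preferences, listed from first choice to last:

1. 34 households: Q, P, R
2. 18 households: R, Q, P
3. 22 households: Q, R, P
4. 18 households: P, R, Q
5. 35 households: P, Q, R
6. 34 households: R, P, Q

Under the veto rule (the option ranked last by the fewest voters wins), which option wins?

P

Last-place votes: R 69, P 40, Q 52.
P is ranked last by the fewest voters, so P wins.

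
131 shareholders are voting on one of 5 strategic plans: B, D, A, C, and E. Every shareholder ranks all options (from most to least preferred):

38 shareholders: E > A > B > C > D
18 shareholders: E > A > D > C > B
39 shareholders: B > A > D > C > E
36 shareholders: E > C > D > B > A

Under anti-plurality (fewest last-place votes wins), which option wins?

C

Last-place votes: B 18, D 38, A 36, C 0, E 39.
C is ranked last by the fewest voters, so C wins.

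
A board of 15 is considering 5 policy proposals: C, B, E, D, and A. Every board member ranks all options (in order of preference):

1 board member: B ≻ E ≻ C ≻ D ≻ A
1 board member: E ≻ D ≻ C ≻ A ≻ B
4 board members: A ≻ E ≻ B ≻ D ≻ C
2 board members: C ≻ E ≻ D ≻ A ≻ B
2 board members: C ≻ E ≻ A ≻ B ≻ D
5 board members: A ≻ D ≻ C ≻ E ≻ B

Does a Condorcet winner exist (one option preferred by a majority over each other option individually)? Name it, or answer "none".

A

A vs C: 9–6 for A.
A vs B: 14–1 for A.
A vs E: 9–6 for A.
A vs D: 11–4 for A.
A beats every other option head-to-head.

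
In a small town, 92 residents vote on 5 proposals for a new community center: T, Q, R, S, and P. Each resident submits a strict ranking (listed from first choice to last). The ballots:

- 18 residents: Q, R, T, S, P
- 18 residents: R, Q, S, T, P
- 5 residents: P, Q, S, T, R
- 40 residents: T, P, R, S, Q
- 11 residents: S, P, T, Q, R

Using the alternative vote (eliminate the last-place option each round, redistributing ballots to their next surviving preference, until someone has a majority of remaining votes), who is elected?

Round 1: T 40, Q 18, R 18, S 11, P 5. Eliminate P.
Round 2: T 40, Q 23, R 18, S 11. Eliminate S.
Round 3: T 51, Q 23, R 18. T has a majority.

T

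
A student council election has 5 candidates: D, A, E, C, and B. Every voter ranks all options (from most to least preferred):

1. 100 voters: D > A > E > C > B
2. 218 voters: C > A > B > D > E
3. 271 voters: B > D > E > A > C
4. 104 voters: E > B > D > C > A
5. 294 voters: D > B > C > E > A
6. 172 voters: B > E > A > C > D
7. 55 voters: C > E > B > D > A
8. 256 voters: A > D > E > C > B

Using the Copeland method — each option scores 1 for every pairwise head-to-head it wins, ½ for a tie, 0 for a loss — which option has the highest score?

D: beats A, E, and C; loses to B → score 3.
A: beats C; loses to D, E, and B → score 1.
E: beats A and C; loses to D and B → score 2.
C: loses to D, A, E, and B → score 0.
B: beats D, A, E, and C → score 4.
B has the best pairwise record.

B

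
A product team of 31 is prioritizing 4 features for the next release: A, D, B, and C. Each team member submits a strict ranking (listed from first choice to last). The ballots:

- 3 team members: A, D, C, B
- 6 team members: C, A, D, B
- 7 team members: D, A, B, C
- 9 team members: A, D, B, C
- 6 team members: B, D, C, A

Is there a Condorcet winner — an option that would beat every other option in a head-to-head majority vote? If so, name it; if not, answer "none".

A

A vs D: 18–13 for A.
A vs B: 25–6 for A.
A vs C: 19–12 for A.
A beats every other option head-to-head.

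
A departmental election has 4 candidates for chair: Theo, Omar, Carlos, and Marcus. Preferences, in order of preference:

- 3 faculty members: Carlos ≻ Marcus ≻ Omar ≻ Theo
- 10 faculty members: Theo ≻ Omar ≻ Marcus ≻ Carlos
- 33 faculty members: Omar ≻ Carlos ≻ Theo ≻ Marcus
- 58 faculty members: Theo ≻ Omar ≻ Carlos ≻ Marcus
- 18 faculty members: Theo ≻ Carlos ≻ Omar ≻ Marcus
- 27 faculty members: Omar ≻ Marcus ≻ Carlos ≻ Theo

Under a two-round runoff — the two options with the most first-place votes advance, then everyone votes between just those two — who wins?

Round 1 first-place votes: Theo 86, Omar 60, Carlos 3, Marcus 0.
Theo and Omar advance.
Runoff: Theo is preferred to Omar by 86 voters; Omar by 63.
Theo wins the runoff.

Theo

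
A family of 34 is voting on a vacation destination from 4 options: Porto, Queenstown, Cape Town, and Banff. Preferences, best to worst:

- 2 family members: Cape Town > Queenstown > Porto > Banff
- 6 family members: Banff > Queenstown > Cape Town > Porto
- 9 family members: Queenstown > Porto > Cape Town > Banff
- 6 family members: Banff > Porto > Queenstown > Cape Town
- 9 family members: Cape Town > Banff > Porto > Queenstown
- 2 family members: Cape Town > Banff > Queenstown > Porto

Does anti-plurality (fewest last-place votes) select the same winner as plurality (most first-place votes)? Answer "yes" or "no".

Anti-plurality — last-place votes: Porto 8, Queenstown 9, Cape Town 6, Banff 11. Winner: Cape Town.
Plurality — first-place votes: Porto 0, Queenstown 9, Cape Town 13, Banff 12. Winner: Cape Town.
The two methods agree.

yes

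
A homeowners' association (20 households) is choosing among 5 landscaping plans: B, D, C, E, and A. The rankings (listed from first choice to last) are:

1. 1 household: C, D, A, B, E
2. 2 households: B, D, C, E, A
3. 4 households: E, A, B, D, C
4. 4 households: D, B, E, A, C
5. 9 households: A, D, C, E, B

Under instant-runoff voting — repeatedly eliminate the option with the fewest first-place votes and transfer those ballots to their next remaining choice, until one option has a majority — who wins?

A

Round 1: B 2, D 4, C 1, E 4, A 9. Eliminate C.
Round 2: B 2, D 5, E 4, A 9. Eliminate B.
Round 3: D 7, E 4, A 9. Eliminate E.
Round 4: D 7, A 13. A has a majority.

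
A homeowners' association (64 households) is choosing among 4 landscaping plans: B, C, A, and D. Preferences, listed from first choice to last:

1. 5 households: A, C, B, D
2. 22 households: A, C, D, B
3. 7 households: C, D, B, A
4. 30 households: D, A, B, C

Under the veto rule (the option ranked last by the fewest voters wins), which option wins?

Last-place votes: B 22, C 30, A 7, D 5.
D is ranked last by the fewest voters, so D wins.

D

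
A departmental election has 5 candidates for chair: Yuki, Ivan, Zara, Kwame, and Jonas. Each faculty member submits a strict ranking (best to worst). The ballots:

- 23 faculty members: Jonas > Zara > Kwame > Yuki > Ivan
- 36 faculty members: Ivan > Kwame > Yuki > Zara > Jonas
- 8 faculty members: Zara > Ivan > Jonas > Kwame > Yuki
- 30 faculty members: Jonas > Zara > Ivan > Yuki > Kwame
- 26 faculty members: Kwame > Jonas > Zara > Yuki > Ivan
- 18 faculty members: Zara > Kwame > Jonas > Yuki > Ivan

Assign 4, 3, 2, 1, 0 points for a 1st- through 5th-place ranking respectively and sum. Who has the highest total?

Zara

Yuki: 23·1 + 36·2 + 8·0 + 30·1 + 26·1 + 18·1 = 169
Ivan: 23·0 + 36·4 + 8·3 + 30·2 + 26·0 + 18·0 = 228
Zara: 23·3 + 36·1 + 8·4 + 30·3 + 26·2 + 18·4 = 351
Kwame: 23·2 + 36·3 + 8·1 + 30·0 + 26·4 + 18·3 = 320
Jonas: 23·4 + 36·0 + 8·2 + 30·4 + 26·3 + 18·2 = 342
Zara has the highest Borda score (351).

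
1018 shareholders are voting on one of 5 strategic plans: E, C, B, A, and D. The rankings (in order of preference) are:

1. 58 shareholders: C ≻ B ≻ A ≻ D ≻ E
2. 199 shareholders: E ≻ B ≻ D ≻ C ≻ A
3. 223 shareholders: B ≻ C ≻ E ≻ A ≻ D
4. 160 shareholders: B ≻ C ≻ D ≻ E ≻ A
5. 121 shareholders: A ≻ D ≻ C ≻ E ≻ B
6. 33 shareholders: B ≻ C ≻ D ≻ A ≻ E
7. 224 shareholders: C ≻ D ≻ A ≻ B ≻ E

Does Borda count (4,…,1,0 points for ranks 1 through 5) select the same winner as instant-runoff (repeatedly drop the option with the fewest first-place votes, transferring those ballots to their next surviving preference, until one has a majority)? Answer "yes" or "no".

Borda — scores: E 1523, C 2817, B 2659, A 1304, D 1877. Winner: C.
Instant-runoff — R1 E 199, C 282, B 416, A 121, D 0 (D out); R2 E 199, C 282, B 416, A 121 (A out); R3 E 199, C 403, B 416 (E out); R4 C 403, B 615 (B winner). Winner: B.
The two methods disagree.

no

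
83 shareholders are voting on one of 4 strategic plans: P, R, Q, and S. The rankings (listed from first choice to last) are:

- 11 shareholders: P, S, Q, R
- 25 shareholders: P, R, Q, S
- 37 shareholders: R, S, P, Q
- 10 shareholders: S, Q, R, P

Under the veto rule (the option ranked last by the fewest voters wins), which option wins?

Last-place votes: P 10, R 11, Q 37, S 25.
P is ranked last by the fewest voters, so P wins.

P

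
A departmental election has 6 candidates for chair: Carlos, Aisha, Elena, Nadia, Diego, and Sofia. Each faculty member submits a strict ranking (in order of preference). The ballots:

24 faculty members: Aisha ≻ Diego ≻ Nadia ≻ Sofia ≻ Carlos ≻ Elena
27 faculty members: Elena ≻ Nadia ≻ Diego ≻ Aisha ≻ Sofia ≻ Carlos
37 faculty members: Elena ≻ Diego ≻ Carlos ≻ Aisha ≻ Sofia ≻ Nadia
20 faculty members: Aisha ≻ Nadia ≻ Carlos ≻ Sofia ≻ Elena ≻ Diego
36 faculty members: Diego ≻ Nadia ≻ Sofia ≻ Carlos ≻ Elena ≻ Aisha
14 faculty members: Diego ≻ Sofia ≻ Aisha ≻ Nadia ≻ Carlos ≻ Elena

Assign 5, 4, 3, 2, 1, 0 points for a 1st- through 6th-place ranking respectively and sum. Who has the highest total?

Carlos: 24·1 + 27·0 + 37·3 + 20·3 + 36·2 + 14·1 = 281
Aisha: 24·5 + 27·2 + 37·2 + 20·5 + 36·0 + 14·3 = 390
Elena: 24·0 + 27·5 + 37·5 + 20·1 + 36·1 + 14·0 = 376
Nadia: 24·3 + 27·4 + 37·0 + 20·4 + 36·4 + 14·2 = 432
Diego: 24·4 + 27·3 + 37·4 + 20·0 + 36·5 + 14·5 = 575
Sofia: 24·2 + 27·1 + 37·1 + 20·2 + 36·3 + 14·4 = 316
Diego has the highest Borda score (575).

Diego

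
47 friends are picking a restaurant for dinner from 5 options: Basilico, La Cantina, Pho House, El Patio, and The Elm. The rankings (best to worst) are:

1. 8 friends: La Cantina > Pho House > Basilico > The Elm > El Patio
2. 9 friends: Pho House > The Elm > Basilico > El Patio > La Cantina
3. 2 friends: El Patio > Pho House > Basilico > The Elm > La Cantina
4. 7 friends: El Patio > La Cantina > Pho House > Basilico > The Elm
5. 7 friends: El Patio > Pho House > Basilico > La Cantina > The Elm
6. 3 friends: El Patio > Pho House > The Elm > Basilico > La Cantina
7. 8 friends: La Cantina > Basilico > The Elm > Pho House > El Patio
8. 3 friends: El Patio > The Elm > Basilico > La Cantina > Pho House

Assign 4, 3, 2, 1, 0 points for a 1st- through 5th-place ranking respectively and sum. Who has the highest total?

Basilico: 8·2 + 9·2 + 2·2 + 7·1 + 7·2 + 3·1 + 8·3 + 3·2 = 92
La Cantina: 8·4 + 9·0 + 2·0 + 7·3 + 7·1 + 3·0 + 8·4 + 3·1 = 95
Pho House: 8·3 + 9·4 + 2·3 + 7·2 + 7·3 + 3·3 + 8·1 + 3·0 = 118
El Patio: 8·0 + 9·1 + 2·4 + 7·4 + 7·4 + 3·4 + 8·0 + 3·4 = 97
The Elm: 8·1 + 9·3 + 2·1 + 7·0 + 7·0 + 3·2 + 8·2 + 3·3 = 68
Pho House has the highest Borda score (118).

Pho House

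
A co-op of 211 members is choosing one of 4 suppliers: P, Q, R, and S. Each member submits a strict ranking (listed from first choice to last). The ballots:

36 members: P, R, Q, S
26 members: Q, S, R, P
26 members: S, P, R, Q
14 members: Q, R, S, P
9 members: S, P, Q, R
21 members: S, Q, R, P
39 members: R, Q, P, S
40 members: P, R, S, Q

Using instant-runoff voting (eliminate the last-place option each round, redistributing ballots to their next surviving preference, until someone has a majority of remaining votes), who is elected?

Round 1: P 76, Q 40, R 39, S 56. Eliminate R.
Round 2: P 76, Q 79, S 56. Eliminate S.
Round 3: P 111, Q 100. P has a majority.

P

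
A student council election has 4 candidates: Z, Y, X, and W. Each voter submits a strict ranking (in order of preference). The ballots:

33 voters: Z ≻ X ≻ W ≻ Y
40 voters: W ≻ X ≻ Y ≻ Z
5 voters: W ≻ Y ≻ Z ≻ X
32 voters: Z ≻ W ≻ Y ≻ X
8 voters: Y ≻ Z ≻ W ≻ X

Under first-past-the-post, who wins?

First-place votes: Z 65, Y 8, X 0, W 45.
Z has the most first-place votes.

Z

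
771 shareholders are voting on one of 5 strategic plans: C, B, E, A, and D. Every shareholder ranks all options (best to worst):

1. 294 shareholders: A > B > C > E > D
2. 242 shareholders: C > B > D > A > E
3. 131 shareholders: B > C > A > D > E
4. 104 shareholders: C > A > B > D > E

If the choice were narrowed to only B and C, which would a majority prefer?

Voters preferring B to C: 425; preferring C to B: 346.
B wins the head-to-head.

B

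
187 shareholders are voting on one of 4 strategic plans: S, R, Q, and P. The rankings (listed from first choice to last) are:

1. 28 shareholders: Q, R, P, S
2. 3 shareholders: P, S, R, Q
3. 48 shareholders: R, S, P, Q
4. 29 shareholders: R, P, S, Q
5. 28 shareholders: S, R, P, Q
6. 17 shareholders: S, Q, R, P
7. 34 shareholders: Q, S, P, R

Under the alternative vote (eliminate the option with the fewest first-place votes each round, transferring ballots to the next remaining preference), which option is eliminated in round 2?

Round 1: S 45, R 77, Q 62, P 3. Eliminate P.
Round 2: S 48, R 77, Q 62. Eliminate S.

S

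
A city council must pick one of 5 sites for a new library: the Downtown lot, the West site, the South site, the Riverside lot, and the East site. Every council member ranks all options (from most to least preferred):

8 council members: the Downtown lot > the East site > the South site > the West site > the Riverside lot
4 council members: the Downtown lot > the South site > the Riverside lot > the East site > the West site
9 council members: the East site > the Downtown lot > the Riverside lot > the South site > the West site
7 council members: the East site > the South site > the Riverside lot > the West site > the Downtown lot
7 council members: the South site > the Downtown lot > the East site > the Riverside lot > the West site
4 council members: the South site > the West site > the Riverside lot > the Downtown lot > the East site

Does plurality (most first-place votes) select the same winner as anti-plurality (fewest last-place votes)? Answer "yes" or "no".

Plurality — first-place votes: the Downtown lot 12, the West site 0, the South site 11, the Riverside lot 0, the East site 16. Winner: the East site.
Anti-plurality — last-place votes: the Downtown lot 7, the West site 20, the South site 0, the Riverside lot 8, the East site 4. Winner: the South site.
The two methods disagree.

no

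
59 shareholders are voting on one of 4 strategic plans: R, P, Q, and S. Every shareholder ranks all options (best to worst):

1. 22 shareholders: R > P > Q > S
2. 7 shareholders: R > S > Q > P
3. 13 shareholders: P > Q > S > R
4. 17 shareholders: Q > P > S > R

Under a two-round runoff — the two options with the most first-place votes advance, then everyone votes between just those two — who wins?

Round 1 first-place votes: R 29, P 13, Q 17, S 0.
R and Q advance.
Runoff: R is preferred to Q by 29 voters; Q by 30.
Q wins the runoff.

Q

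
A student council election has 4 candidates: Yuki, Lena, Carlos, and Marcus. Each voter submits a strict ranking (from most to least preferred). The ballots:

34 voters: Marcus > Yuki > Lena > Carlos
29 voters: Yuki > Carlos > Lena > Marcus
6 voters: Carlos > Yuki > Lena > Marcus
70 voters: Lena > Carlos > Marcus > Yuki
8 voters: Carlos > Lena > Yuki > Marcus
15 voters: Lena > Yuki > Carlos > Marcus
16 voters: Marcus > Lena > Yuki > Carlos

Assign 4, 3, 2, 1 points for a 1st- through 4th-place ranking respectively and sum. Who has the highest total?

Yuki: 34·3 + 29·4 + 6·3 + 70·1 + 8·2 + 15·3 + 16·2 = 399
Lena: 34·2 + 29·2 + 6·2 + 70·4 + 8·3 + 15·4 + 16·3 = 550
Carlos: 34·1 + 29·3 + 6·4 + 70·3 + 8·4 + 15·2 + 16·1 = 433
Marcus: 34·4 + 29·1 + 6·1 + 70·2 + 8·1 + 15·1 + 16·4 = 398
Lena has the highest Borda score (550).

Lena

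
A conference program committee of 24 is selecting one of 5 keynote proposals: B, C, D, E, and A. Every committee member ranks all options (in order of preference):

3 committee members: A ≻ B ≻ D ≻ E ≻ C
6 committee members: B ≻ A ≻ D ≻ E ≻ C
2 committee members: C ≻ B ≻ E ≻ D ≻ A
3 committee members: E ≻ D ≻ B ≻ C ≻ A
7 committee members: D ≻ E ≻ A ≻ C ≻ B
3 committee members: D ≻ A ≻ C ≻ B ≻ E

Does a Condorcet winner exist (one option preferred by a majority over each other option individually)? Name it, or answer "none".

D

D vs B: 13–11 for D.
D vs C: 22–2 for D.
D vs E: 19–5 for D.
D vs A: 15–9 for D.
D beats every other option head-to-head.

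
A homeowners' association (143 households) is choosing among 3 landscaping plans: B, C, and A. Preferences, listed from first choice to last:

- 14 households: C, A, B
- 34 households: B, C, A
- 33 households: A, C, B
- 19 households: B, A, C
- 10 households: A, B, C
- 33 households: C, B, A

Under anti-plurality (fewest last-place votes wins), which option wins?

Last-place votes: B 47, C 29, A 67.
C is ranked last by the fewest voters, so C wins.

C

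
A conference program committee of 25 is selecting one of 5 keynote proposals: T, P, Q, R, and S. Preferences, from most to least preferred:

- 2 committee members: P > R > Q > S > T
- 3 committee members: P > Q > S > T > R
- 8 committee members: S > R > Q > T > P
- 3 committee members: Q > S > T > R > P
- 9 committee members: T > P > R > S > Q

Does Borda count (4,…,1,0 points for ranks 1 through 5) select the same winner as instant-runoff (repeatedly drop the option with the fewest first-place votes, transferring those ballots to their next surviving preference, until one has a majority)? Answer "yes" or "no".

yes

Borda — scores: T 53, P 47, Q 41, R 51, S 58. Winner: S.
Instant-runoff — R1 T 9, P 5, Q 3, R 0, S 8 (R out); R2 T 9, P 5, Q 3, S 8 (Q out); R3 T 9, P 5, S 11 (P out); R4 T 9, S 16 (S winner). Winner: S.
The two methods agree.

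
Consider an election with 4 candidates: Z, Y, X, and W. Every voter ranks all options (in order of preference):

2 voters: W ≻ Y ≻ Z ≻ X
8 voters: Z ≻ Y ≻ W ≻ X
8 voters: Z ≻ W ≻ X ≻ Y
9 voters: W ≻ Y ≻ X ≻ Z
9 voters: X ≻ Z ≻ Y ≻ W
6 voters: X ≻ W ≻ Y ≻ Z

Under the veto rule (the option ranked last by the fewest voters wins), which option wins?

Y

Last-place votes: Z 15, Y 8, X 10, W 9.
Y is ranked last by the fewest voters, so Y wins.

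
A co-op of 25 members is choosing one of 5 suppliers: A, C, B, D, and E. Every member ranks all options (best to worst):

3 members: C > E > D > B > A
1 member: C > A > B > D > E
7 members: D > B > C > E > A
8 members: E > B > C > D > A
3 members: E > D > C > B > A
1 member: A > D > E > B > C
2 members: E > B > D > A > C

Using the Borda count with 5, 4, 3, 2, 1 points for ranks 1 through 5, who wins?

A: 3·1 + 1·4 + 7·1 + 8·1 + 3·1 + 1·5 + 2·2 = 34
C: 3·5 + 1·5 + 7·3 + 8·3 + 3·3 + 1·1 + 2·1 = 77
B: 3·2 + 1·3 + 7·4 + 8·4 + 3·2 + 1·2 + 2·4 = 85
D: 3·3 + 1·2 + 7·5 + 8·2 + 3·4 + 1·4 + 2·3 = 84
E: 3·4 + 1·1 + 7·2 + 8·5 + 3·5 + 1·3 + 2·5 = 95
E has the highest Borda score (95).

E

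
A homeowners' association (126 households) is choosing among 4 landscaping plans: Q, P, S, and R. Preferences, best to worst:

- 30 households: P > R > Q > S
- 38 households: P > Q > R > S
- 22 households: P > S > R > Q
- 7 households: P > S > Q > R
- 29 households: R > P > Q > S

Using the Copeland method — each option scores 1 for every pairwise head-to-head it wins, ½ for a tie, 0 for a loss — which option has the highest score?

Q: beats S; loses to P and R → score 1.
P: beats Q, S, and R → score 3.
S: loses to Q, P, and R → score 0.
R: beats Q and S; loses to P → score 2.
P has the best pairwise record.

P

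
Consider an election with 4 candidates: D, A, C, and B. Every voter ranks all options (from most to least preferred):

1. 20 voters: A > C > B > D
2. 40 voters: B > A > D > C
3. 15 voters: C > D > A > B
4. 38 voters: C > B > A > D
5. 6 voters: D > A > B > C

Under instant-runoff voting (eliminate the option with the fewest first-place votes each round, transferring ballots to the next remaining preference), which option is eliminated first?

Round 1: D 6, A 20, C 53, B 40. Eliminate D.

D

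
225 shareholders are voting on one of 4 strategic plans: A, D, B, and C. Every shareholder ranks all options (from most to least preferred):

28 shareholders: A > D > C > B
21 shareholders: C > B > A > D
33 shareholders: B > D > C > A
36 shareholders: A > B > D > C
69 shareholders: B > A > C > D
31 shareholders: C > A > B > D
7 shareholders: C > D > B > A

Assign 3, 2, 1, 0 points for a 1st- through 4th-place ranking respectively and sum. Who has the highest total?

A: 28·3 + 21·1 + 33·0 + 36·3 + 69·2 + 31·2 + 7·0 = 413
D: 28·2 + 21·0 + 33·2 + 36·1 + 69·0 + 31·0 + 7·2 = 172
B: 28·0 + 21·2 + 33·3 + 36·2 + 69·3 + 31·1 + 7·1 = 458
C: 28·1 + 21·3 + 33·1 + 36·0 + 69·1 + 31·3 + 7·3 = 307
B has the highest Borda score (458).

B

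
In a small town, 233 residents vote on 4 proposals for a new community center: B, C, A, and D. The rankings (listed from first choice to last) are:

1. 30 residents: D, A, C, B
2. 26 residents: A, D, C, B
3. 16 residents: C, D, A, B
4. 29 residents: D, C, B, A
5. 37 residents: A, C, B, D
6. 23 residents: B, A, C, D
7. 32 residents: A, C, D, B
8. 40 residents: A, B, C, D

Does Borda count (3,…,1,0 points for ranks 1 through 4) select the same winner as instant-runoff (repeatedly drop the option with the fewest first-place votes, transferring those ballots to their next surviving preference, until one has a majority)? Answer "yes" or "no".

yes

Borda — scores: B 215, C 363, A 527, D 293. Winner: A.
Instant-runoff — R1 B 23, C 16, A 135, D 59 (A winner). Winner: A.
The two methods agree.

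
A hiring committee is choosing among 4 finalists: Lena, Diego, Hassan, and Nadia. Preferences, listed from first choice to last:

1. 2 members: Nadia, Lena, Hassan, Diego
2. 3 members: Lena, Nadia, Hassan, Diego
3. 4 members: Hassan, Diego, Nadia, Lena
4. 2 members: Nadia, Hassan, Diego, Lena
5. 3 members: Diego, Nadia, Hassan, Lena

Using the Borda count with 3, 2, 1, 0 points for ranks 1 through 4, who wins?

Nadia

Lena: 2·2 + 3·3 + 4·0 + 2·0 + 3·0 = 13
Diego: 2·0 + 3·0 + 4·2 + 2·1 + 3·3 = 19
Hassan: 2·1 + 3·1 + 4·3 + 2·2 + 3·1 = 24
Nadia: 2·3 + 3·2 + 4·1 + 2·3 + 3·2 = 28
Nadia has the highest Borda score (28).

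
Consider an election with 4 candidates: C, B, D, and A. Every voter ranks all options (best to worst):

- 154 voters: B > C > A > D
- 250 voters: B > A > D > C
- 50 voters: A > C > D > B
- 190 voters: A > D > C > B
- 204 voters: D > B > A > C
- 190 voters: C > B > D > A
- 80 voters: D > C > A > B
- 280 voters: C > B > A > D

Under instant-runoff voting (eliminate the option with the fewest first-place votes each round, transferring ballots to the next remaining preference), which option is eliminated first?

A

Round 1: C 470, B 404, D 284, A 240. Eliminate A.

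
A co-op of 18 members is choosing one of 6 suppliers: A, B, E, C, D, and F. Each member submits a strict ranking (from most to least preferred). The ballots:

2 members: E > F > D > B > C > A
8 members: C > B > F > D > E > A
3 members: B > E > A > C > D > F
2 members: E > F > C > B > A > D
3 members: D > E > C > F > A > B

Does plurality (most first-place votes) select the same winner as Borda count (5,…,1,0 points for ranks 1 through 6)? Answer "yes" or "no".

Plurality — first-place votes: A 0, B 3, E 4, C 8, D 3, F 0. Winner: C.
Borda — scores: A 14, B 55, E 52, C 63, D 40, F 46. Winner: C.
The two methods agree.

yes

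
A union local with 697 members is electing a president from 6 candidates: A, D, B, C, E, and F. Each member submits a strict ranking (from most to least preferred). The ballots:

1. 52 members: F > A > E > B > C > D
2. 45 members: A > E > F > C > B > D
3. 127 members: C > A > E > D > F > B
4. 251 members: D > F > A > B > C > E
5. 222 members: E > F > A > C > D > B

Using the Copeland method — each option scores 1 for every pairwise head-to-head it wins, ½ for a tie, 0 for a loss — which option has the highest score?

A: beats D, B, C, and E; loses to F → score 4.
D: beats B and F; loses to A, C, and E → score 2.
B: loses to A, D, C, E, and F → score 0.
C: beats D, B, and E; loses to A and F → score 3.
E: beats D, B, and F; loses to A and C → score 3.
F: beats A, B, and C; loses to D and E → score 3.
A has the best pairwise record.

A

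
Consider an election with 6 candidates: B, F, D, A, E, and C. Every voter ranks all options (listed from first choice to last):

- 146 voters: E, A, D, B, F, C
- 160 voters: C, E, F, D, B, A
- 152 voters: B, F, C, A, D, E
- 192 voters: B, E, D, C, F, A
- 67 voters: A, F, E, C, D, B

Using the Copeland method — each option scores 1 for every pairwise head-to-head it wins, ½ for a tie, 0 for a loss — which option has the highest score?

E

B: beats F, A, and C; loses to D and E → score 3.
F: beats D, A, and C; loses to B and E → score 3.
D: beats B; loses to F, A, E, and C → score 1.
A: beats D; loses to B, F, E, and C → score 1.
E: beats B, F, D, A, and C → score 5.
C: beats D and A; loses to B, F, and E → score 2.
E has the best pairwise record.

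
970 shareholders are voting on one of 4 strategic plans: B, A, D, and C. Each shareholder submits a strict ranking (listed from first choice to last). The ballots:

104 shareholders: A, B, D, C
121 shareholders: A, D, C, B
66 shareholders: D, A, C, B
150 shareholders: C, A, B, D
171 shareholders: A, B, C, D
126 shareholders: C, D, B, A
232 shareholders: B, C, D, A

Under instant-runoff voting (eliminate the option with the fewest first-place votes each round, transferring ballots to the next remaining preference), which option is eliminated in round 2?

B

Round 1: B 232, A 396, D 66, C 276. Eliminate D.
Round 2: B 232, A 462, C 276. Eliminate B.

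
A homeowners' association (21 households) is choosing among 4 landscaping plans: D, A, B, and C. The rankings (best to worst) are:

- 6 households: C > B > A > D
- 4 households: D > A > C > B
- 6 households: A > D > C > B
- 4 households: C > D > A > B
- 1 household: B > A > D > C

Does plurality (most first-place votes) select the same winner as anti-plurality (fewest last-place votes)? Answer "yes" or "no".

no

Plurality — first-place votes: D 4, A 6, B 1, C 10. Winner: C.
Anti-plurality — last-place votes: D 6, A 0, B 14, C 1. Winner: A.
The two methods disagree.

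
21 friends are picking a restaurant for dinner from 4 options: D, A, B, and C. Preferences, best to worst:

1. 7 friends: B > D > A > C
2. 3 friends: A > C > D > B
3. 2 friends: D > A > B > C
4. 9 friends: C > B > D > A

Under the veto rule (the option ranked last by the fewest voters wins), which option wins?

D

Last-place votes: D 0, A 9, B 3, C 9.
D is ranked last by the fewest voters, so D wins.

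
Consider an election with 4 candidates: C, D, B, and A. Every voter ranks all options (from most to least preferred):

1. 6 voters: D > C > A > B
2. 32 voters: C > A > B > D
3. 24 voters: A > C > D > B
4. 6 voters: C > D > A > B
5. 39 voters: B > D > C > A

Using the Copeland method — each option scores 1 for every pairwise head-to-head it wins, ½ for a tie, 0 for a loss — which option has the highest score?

C: beats D, B, and A → score 3.
D: loses to C, B, and A → score 0.
B: beats D; loses to C and A → score 1.
A: beats D and B; loses to C → score 2.
C has the best pairwise record.

C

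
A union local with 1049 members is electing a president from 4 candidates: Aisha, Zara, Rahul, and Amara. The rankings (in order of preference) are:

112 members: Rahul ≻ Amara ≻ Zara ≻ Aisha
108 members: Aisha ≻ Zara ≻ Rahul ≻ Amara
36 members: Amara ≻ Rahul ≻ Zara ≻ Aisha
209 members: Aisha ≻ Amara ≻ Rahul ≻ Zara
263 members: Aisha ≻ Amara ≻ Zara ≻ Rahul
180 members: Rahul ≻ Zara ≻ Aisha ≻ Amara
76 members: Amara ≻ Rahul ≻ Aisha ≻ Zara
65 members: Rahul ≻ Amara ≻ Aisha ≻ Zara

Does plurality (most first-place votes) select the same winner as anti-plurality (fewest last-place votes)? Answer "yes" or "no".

Plurality — first-place votes: Aisha 580, Zara 0, Rahul 357, Amara 112. Winner: Aisha.
Anti-plurality — last-place votes: Aisha 148, Zara 350, Rahul 263, Amara 288. Winner: Aisha.
The two methods agree.

yes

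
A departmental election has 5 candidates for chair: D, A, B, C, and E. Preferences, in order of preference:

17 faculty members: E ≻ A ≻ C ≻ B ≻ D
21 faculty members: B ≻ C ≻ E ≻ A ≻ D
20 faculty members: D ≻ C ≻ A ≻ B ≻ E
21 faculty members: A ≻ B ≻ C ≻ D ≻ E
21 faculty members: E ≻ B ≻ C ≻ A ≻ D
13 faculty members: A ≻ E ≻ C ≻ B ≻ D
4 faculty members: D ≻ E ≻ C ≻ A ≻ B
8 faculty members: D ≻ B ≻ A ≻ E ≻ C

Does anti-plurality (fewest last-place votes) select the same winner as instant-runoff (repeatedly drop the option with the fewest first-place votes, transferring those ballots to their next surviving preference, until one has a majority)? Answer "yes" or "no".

no

Anti-plurality — last-place votes: D 72, A 0, B 4, C 8, E 41. Winner: A.
Instant-runoff — R1 D 32, A 34, B 21, C 0, E 38 (C out); R2 D 32, A 34, B 21, E 38 (B out); R3 D 32, A 34, E 59 (D out); R4 A 62, E 63 (E winner). Winner: E.
The two methods disagree.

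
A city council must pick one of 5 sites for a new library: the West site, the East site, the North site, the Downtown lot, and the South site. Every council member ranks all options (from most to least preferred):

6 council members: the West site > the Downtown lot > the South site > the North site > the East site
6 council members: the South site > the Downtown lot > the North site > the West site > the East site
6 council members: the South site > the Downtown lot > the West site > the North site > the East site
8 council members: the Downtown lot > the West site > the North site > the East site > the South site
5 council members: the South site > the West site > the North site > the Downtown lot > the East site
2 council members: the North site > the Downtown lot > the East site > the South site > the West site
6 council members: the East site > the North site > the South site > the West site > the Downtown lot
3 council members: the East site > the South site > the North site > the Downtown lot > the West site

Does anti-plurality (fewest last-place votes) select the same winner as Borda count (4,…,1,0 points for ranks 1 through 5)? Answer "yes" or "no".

no

Anti-plurality — last-place votes: the West site 5, the East site 23, the North site 0, the Downtown lot 6, the South site 8. Winner: the North site.
Borda — scores: the West site 87, the East site 48, the North site 82, the Downtown lot 100, the South site 103. Winner: the South site.
The two methods disagree.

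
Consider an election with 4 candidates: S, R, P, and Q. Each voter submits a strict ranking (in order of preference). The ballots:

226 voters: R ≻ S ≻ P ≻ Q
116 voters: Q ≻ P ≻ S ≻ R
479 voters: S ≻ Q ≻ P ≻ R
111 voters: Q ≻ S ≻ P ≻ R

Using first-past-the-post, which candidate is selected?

S

First-place votes: S 479, R 226, P 0, Q 227.
S has the most first-place votes.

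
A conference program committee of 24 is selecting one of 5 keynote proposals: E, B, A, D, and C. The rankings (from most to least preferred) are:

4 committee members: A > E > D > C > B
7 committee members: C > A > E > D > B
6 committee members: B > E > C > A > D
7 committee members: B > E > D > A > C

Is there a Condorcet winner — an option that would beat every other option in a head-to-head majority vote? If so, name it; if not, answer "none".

B vs E: 13–11 for B.
B vs A: 13–11 for B.
B vs D: 13–11 for B.
B vs C: 13–11 for B.
B beats every other option head-to-head.

B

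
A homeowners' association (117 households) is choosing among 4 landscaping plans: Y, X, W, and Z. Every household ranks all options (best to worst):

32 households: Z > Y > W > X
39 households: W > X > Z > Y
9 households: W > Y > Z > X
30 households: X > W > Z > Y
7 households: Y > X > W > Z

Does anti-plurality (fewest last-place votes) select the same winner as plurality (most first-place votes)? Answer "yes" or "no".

Anti-plurality — last-place votes: Y 69, X 41, W 0, Z 7. Winner: W.
Plurality — first-place votes: Y 7, X 30, W 48, Z 32. Winner: W.
The two methods agree.

yes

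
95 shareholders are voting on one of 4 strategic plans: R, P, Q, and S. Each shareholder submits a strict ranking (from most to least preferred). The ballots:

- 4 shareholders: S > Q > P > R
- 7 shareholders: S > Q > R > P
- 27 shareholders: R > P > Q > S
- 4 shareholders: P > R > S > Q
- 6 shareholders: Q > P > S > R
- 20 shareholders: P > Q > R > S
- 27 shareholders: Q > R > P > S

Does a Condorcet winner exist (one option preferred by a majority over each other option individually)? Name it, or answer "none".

Checking pairwise contests:
Q beats R 64–31.
R beats P 61–34.
P beats Q 51–44.
R beats S 78–17.
Every option loses at least one head-to-head, so there is no Condorcet winner.

none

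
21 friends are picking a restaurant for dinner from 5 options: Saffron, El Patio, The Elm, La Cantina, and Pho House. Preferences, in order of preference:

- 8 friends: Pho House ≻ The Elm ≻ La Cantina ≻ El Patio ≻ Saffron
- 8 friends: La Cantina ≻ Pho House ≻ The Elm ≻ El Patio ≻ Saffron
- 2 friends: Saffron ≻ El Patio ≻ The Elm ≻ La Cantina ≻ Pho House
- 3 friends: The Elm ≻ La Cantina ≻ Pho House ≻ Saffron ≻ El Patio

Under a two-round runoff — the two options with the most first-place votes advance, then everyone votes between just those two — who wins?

La Cantina

Round 1 first-place votes: Saffron 2, El Patio 0, The Elm 3, La Cantina 8, Pho House 8.
La Cantina and Pho House advance.
Runoff: La Cantina is preferred to Pho House by 13 voters; Pho House by 8.
La Cantina wins the runoff.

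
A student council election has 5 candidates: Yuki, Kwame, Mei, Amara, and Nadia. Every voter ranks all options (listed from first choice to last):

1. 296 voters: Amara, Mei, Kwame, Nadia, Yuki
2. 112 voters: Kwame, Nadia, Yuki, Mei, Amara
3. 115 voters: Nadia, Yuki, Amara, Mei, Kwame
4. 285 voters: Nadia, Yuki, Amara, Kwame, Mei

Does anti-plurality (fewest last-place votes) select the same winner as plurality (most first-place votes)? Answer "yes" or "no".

Anti-plurality — last-place votes: Yuki 296, Kwame 115, Mei 285, Amara 112, Nadia 0. Winner: Nadia.
Plurality — first-place votes: Yuki 0, Kwame 112, Mei 0, Amara 296, Nadia 400. Winner: Nadia.
The two methods agree.

yes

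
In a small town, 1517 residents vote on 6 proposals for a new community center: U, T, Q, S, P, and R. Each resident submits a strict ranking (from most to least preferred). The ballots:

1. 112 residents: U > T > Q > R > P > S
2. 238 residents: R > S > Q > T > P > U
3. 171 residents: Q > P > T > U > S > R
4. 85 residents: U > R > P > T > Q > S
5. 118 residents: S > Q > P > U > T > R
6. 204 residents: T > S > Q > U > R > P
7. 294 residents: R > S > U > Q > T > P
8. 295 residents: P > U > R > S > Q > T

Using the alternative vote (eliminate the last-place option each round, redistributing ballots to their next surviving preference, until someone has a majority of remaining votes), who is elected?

R

Round 1: U 197, T 204, Q 171, S 118, P 295, R 532. Eliminate S.
Round 2: U 197, T 204, Q 289, P 295, R 532. Eliminate U.
Round 3: T 316, Q 289, P 295, R 617. Eliminate Q.
Round 4: T 316, P 584, R 617. Eliminate T.
Round 5: P 584, R 933. R has a majority.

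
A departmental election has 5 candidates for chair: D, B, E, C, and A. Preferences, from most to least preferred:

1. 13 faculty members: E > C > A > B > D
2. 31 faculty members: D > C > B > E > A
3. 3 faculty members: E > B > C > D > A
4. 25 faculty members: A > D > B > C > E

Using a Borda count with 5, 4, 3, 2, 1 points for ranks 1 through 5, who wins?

D: 13·1 + 31·5 + 3·2 + 25·4 = 274
B: 13·2 + 31·3 + 3·4 + 25·3 = 206
E: 13·5 + 31·2 + 3·5 + 25·1 = 167
C: 13·4 + 31·4 + 3·3 + 25·2 = 235
A: 13·3 + 31·1 + 3·1 + 25·5 = 198
D has the highest Borda score (274).

D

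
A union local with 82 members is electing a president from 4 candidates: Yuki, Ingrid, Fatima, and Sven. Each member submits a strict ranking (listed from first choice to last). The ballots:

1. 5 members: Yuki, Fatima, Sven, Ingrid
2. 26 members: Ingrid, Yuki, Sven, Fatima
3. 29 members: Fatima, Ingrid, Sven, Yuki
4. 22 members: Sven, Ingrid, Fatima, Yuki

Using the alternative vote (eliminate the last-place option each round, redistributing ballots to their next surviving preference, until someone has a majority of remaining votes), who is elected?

Round 1: Yuki 5, Ingrid 26, Fatima 29, Sven 22. Eliminate Yuki.
Round 2: Ingrid 26, Fatima 34, Sven 22. Eliminate Sven.
Round 3: Ingrid 48, Fatima 34. Ingrid has a majority.

Ingrid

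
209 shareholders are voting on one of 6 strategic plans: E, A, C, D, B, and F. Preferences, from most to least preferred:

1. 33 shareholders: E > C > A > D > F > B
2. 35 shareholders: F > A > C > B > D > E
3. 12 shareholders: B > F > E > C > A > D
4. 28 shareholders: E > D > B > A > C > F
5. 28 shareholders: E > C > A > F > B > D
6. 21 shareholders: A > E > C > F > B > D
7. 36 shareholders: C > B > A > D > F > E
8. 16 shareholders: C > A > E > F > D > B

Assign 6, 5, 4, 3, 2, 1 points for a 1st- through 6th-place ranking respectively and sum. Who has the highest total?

E: 33·6 + 35·1 + 12·4 + 28·6 + 28·6 + 21·5 + 36·1 + 16·4 = 822
A: 33·4 + 35·5 + 12·2 + 28·3 + 28·4 + 21·6 + 36·4 + 16·5 = 877
C: 33·5 + 35·4 + 12·3 + 28·2 + 28·5 + 21·4 + 36·6 + 16·6 = 933
D: 33·3 + 35·2 + 12·1 + 28·5 + 28·1 + 21·1 + 36·3 + 16·2 = 510
B: 33·1 + 35·3 + 12·6 + 28·4 + 28·2 + 21·2 + 36·5 + 16·1 = 616
F: 33·2 + 35·6 + 12·5 + 28·1 + 28·3 + 21·3 + 36·2 + 16·3 = 631
C has the highest Borda score (933).

C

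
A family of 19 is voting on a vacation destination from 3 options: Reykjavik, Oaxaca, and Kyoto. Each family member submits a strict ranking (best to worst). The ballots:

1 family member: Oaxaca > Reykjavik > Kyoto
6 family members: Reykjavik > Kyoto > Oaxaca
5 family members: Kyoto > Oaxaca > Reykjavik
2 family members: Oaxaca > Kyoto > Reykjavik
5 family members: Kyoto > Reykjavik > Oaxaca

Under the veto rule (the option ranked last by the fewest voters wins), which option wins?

Last-place votes: Reykjavik 7, Oaxaca 11, Kyoto 1.
Kyoto is ranked last by the fewest voters, so Kyoto wins.

Kyoto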